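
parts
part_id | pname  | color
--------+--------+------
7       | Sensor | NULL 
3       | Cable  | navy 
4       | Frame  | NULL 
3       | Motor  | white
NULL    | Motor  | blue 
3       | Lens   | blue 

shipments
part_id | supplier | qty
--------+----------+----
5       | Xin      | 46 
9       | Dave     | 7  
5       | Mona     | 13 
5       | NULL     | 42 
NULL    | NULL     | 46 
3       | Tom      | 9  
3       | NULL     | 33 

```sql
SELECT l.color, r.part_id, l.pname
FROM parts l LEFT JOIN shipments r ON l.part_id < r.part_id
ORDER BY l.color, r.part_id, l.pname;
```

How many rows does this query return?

18

LEFT JOIN keeps every row from `parts`; unmatched rows get NULL for `shipments`'s columns.
Matching on l.part_id < r.part_id. A NULL in a compared column never satisfies the condition.
Matched pairs: 17; unmatched l rows kept: 1.
Total: 17 matched + 1 padded = 18 rows.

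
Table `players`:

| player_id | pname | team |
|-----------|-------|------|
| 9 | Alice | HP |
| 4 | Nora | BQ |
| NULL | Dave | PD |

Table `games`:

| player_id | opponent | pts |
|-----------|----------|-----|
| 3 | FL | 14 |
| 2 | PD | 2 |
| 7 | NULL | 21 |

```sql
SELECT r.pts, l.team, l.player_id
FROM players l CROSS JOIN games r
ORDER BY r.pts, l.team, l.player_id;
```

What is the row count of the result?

9

CROSS JOIN pairs every row of `players` with every row of `games`: 3 × 3 = 9 rows.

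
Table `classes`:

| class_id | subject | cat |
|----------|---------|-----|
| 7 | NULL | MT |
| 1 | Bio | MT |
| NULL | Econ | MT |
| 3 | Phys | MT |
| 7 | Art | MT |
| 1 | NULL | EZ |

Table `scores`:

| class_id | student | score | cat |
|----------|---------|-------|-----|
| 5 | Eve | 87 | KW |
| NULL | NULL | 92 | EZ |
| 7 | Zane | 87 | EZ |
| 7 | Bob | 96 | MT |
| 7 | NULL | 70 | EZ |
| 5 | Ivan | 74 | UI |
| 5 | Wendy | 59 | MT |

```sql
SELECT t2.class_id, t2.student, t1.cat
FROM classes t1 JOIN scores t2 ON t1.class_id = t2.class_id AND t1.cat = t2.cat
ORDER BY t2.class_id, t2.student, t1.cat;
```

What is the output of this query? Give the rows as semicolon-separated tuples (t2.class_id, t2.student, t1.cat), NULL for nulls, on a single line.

INNER JOIN keeps only pairs where the ON condition holds.
Matching on t1.class_id = t2.class_id AND t1.cat = t2.cat. A NULL in a compared column never satisfies the condition.
- t1[0] class_id=7, cat=MT → 1 match(es) in t2 → 1 row(s).
- t1[1] class_id=1, cat=MT → no match; dropped.
- t1[2] class_id=NULL, cat=MT → no match; dropped.
- t1[3] class_id=3, cat=MT → no match; dropped.
- t1[4] class_id=7, cat=MT → 1 match(es) in t2 → 1 row(s).
- t1[5] class_id=1, cat=EZ → no match; dropped.
After projecting and ordering:
t2.class_id | t2.student | t1.cat
7 | Bob | MT
7 | Bob | MT

(7, Bob, MT); (7, Bob, MT)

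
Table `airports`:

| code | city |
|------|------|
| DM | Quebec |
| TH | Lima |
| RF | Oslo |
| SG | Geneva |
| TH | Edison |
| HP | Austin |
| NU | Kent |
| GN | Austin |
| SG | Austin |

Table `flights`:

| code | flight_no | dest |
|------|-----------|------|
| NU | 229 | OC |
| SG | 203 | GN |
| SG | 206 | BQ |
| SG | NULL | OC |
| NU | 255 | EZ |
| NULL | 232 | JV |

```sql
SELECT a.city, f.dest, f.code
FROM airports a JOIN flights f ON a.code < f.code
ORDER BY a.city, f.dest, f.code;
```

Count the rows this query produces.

21

INNER JOIN keeps only pairs where the ON condition holds.
Matching on a.code < f.code. A NULL in a compared column never satisfies the condition.
- a[0] code=DM → 5 match(es) in f → 5 row(s).
- a[1] code=TH → no match; dropped.
- a[2] code=RF → 3 match(es) in f → 3 row(s).
- a[3] code=SG → no match; dropped.
- a[4] code=TH → no match; dropped.
- a[5] code=HP → 5 match(es) in f → 5 row(s).
- a[6] code=NU → 3 match(es) in f → 3 row(s).
- a[7] code=GN → 5 match(es) in f → 5 row(s).
- a[8] code=SG → no match; dropped.
Total: 21 rows.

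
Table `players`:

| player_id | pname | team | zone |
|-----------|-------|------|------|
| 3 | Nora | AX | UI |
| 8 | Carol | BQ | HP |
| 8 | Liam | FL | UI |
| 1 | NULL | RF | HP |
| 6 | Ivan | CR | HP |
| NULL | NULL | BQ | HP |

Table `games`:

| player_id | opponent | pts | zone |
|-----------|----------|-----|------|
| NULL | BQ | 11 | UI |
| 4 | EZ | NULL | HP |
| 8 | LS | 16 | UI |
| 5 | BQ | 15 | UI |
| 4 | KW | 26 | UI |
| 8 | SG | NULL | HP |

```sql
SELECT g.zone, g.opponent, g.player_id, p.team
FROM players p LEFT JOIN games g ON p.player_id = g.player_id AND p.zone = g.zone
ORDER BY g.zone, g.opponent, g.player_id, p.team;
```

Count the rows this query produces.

LEFT JOIN keeps every row from `players`; unmatched rows get NULL for `games`'s columns.
Matching on p.player_id = g.player_id AND p.zone = g.zone. A NULL in a compared column never satisfies the condition.
- p row (player_id=3, zone=UI): no match → kept, g columns NULL.
- p row (player_id=8, zone=HP): matches 1 g row(s) → 1 output row(s).
- p row (player_id=8, zone=UI): matches 1 g row(s) → 1 output row(s).
- p row (player_id=1, zone=HP): no match → kept, g columns NULL.
- p row (player_id=6, zone=HP): no match → kept, g columns NULL.
- p row (player_id=NULL, zone=HP): no match → kept, g columns NULL.
Total: 2 matched + 4 padded = 6 rows.

6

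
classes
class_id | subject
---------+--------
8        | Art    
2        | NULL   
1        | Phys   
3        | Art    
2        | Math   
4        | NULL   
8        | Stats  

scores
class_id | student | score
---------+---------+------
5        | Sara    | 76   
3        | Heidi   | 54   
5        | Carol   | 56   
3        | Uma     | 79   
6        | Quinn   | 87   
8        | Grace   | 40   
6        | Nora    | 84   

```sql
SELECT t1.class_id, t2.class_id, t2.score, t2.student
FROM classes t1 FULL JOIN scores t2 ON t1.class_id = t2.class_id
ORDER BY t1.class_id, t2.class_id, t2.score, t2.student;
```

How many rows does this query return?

12

FULL OUTER JOIN keeps every row from both sides; unmatched rows get NULL for the other side's columns.
Matching on t1.class_id = t2.class_id.
Matched pairs: 4; unmatched t1 rows kept: 4; unmatched t2 rows kept: 4.
Total: 4 matched + 8 padded = 12 rows.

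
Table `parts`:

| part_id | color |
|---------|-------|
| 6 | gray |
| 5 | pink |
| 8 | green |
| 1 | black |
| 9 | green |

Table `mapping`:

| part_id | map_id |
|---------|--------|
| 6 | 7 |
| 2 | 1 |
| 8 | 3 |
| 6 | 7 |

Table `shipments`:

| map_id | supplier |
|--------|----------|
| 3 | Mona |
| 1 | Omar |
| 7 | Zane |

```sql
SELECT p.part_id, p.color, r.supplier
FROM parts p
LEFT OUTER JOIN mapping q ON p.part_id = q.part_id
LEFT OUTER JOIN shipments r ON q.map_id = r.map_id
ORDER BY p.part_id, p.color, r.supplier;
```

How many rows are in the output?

6

Joins associate left-to-right: parts LEFT JOIN mapping on part_id gives 6 intermediate row(s).
Then LEFT JOIN `shipments r` on map_id: each of those 6 rows is kept; rows whose q.map_id has no match in r get NULL for r's columns.
Result: 6 row(s).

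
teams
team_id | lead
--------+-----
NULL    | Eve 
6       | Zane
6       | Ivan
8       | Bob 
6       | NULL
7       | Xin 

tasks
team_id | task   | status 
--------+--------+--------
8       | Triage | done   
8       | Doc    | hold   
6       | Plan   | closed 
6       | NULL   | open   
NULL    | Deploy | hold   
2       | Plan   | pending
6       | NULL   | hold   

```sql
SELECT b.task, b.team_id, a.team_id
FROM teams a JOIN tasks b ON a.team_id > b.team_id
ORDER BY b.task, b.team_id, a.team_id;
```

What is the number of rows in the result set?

11

INNER JOIN keeps only pairs where the ON condition holds.
Matching on a.team_id > b.team_id. A NULL in a compared column never satisfies the condition.
- a (team_id=NULL) has no partner → excluded.
- a (team_id=6) pairs with 1 row(s) of b.
- a (team_id=6) pairs with 1 row(s) of b.
- a (team_id=8) pairs with 4 row(s) of b.
- a (team_id=6) pairs with 1 row(s) of b.
- a (team_id=7) pairs with 4 row(s) of b.
Total: 11 rows.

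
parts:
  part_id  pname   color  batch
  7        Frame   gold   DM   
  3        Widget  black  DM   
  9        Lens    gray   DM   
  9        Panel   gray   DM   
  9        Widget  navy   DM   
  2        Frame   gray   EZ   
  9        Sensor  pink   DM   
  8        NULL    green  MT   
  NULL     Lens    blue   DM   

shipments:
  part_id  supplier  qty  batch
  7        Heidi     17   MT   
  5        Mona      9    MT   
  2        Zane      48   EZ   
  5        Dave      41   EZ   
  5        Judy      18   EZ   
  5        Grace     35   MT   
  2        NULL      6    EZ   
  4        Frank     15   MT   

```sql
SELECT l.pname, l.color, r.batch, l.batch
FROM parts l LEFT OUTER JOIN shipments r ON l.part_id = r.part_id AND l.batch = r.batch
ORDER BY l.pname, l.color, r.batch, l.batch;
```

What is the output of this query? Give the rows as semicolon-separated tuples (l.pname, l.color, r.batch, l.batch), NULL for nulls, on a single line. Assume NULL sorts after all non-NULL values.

(Frame, gold, NULL, DM); (Frame, gray, EZ, EZ); (Frame, gray, EZ, EZ); (Lens, blue, NULL, DM); (Lens, gray, NULL, DM); (Panel, gray, NULL, DM); (Sensor, pink, NULL, DM); (Widget, black, NULL, DM); (Widget, navy, NULL, DM); (NULL, green, NULL, MT)

LEFT JOIN keeps every row from `parts`; unmatched rows get NULL for `shipments`'s columns.
Matching on l.part_id = r.part_id AND l.batch = r.batch. A NULL in a compared column never satisfies the condition.
Matched pairs: 2; unmatched l rows kept: 8.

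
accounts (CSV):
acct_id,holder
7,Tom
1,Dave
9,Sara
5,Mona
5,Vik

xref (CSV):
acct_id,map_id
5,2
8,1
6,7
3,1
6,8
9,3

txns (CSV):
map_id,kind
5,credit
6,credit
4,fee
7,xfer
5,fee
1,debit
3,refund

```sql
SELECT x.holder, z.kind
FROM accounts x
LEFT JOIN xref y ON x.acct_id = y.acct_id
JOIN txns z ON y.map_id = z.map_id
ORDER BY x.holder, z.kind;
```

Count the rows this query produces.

1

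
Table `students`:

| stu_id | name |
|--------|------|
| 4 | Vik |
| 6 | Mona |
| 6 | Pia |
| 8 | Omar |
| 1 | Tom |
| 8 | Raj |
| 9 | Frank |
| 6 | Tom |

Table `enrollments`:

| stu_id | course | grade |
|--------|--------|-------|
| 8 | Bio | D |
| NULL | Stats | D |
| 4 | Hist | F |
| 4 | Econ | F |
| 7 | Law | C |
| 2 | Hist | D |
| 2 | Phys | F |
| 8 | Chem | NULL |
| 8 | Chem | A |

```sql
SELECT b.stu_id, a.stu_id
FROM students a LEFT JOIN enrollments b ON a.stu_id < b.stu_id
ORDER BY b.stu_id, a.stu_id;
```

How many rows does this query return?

27

LEFT JOIN keeps every row from `students`; unmatched rows get NULL for `enrollments`'s columns.
Matching on a.stu_id < b.stu_id. A NULL in a compared column never satisfies the condition.
- a (stu_id=4) pairs with 4 row(s) of b.
- a (stu_id=6) pairs with 4 row(s) of b.
- a (stu_id=6) pairs with 4 row(s) of b.
- a (stu_id=8) has no partner → padded with NULL.
- a (stu_id=1) pairs with 8 row(s) of b.
- a (stu_id=8) has no partner → padded with NULL.
- a (stu_id=9) has no partner → padded with NULL.
- a (stu_id=6) pairs with 4 row(s) of b.
Total: 24 matched + 3 padded = 27 rows.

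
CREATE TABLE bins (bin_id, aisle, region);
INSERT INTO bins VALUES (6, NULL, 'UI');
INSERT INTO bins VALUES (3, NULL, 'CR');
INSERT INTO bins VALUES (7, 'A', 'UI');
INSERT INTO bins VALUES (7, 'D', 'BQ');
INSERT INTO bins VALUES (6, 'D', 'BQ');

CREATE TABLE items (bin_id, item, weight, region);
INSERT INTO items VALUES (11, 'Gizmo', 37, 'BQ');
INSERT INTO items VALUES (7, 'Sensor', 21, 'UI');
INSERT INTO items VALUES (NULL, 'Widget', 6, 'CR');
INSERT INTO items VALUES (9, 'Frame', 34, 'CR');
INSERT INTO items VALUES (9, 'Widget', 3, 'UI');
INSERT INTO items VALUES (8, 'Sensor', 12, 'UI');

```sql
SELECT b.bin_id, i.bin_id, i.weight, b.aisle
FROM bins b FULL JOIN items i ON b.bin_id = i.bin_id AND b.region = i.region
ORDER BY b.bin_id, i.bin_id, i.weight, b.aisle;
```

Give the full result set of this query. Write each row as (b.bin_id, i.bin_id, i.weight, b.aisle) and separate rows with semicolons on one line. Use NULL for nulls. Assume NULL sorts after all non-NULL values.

(3, NULL, NULL, NULL); (6, NULL, NULL, D); (6, NULL, NULL, NULL); (7, 7, 21, A); (7, NULL, NULL, D); (NULL, 8, 12, NULL); (NULL, 9, 3, NULL); (NULL, 9, 34, NULL); (NULL, 11, 37, NULL); (NULL, NULL, 6, NULL)

FULL OUTER JOIN keeps every row from both sides; unmatched rows get NULL for the other side's columns.
Matching on b.bin_id = i.bin_id AND b.region = i.region. A NULL in a compared column never satisfies the condition.
- bin_id=6, region=UI: no i row matches, row kept with i columns NULL.
- bin_id=3, region=CR: no i row matches, row kept with i columns NULL.
- bin_id=7, region=UI: 1 matching i row(s), so 1 row(s) emitted.
- bin_id=7, region=BQ: no i row matches, row kept with i columns NULL.
- bin_id=6, region=BQ: no i row matches, row kept with i columns NULL.
- 5 row(s) from i found no b partner → padded with NULL.
After projecting and ordering:
b.bin_id | i.bin_id | i.weight | b.aisle
3 | NULL | NULL | NULL
6 | NULL | NULL | D
6 | NULL | NULL | NULL
7 | 7 | 21 | A
7 | NULL | NULL | D
NULL | 8 | 12 | NULL
NULL | 9 | 3 | NULL
NULL | 9 | 34 | NULL
NULL | 11 | 37 | NULL
NULL | NULL | 6 | NULL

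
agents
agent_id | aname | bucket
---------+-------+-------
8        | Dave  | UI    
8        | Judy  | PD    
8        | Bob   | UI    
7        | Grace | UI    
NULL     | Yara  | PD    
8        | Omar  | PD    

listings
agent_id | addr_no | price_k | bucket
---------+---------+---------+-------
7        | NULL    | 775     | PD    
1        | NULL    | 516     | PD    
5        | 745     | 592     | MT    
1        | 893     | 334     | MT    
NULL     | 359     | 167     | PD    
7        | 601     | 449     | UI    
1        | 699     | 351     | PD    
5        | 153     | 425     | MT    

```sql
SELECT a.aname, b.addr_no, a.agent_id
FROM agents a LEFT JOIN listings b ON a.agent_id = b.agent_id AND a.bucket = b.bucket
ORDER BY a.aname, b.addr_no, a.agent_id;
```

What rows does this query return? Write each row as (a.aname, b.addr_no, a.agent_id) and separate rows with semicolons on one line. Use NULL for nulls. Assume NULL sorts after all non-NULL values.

LEFT JOIN keeps every row from `agents`; unmatched rows get NULL for `listings`'s columns.
Matching on a.agent_id = b.agent_id AND a.bucket = b.bucket. A NULL in a compared column never satisfies the condition.
- a[0] agent_id=8, bucket=UI → no match; kept with NULLs on the b side.
- a[1] agent_id=8, bucket=PD → no match; kept with NULLs on the b side.
- a[2] agent_id=8, bucket=UI → no match; kept with NULLs on the b side.
- a[3] agent_id=7, bucket=UI → 1 match(es) in b → 1 row(s).
- a[4] agent_id=NULL, bucket=PD → no match; kept with NULLs on the b side.
- a[5] agent_id=8, bucket=PD → no match; kept with NULLs on the b side.
After projecting and ordering:
a.aname | b.addr_no | a.agent_id
Bob | NULL | 8
Dave | NULL | 8
Grace | 601 | 7
Judy | NULL | 8
Omar | NULL | 8
Yara | NULL | NULL

(Bob, NULL, 8); (Dave, NULL, 8); (Grace, 601, 7); (Judy, NULL, 8); (Omar, NULL, 8); (Yara, NULL, NULL)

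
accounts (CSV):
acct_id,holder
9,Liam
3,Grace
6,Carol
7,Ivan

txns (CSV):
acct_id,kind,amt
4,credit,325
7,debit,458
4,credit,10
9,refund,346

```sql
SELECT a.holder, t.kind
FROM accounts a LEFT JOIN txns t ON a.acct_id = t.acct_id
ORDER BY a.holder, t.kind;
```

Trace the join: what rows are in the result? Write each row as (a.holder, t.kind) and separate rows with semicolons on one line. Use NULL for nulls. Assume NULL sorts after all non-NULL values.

LEFT JOIN keeps every row from `accounts`; unmatched rows get NULL for `txns`'s columns.
Matching on a.acct_id = t.acct_id.
- acct_id=9: 1 matching t row(s), so 1 row(s) emitted.
- acct_id=3: no t row matches, row kept with t columns NULL.
- acct_id=6: no t row matches, row kept with t columns NULL.
- acct_id=7: 1 matching t row(s), so 1 row(s) emitted.
After projecting and ordering:
a.holder | t.kind
Carol | NULL
Grace | NULL
Ivan | debit
Liam | refund

(Carol, NULL); (Grace, NULL); (Ivan, debit); (Liam, refund)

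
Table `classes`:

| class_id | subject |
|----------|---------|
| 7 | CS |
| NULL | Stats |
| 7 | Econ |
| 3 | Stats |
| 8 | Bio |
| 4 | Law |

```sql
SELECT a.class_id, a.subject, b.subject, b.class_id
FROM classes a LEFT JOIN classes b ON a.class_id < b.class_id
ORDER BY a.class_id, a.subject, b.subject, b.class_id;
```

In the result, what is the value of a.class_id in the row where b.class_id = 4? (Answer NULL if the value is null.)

3

LEFT JOIN keeps every row from `classes a`; unmatched rows get NULL for `classes b`'s columns.
Matching on a.class_id < b.class_id. A NULL in a compared column never satisfies the condition.
- a[0] class_id=7 → 1 match(es) in b → 1 row(s).
- a[1] class_id=NULL → no match; kept with NULLs on the b side.
- a[2] class_id=7 → 1 match(es) in b → 1 row(s).
- a[3] class_id=3 → 4 match(es) in b → 4 row(s).
- a[4] class_id=8 → no match; kept with NULLs on the b side.
- a[5] class_id=4 → 3 match(es) in b → 3 row(s).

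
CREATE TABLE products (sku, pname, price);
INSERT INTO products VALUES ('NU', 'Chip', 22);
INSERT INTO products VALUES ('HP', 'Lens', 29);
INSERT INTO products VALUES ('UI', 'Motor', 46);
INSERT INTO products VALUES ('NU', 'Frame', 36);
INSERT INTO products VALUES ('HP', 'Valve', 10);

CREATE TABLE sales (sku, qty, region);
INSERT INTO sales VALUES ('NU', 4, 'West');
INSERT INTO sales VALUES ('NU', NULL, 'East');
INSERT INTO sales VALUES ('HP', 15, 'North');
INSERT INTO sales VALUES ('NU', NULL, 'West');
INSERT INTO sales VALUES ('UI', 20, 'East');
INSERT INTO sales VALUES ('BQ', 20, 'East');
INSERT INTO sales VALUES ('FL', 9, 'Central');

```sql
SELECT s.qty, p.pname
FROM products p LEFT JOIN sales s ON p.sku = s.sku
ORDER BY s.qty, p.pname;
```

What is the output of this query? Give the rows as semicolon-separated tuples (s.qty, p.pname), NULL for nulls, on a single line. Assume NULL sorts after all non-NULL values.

LEFT JOIN keeps every row from `products`; unmatched rows get NULL for `sales`'s columns.
Matching on p.sku = s.sku.
- sku=NU: 3 matching s row(s), so 3 row(s) emitted.
- sku=HP: 1 matching s row(s), so 1 row(s) emitted.
- sku=UI: 1 matching s row(s), so 1 row(s) emitted.
- sku=NU: 3 matching s row(s), so 3 row(s) emitted.
- sku=HP: 1 matching s row(s), so 1 row(s) emitted.
After projecting and ordering:
s.qty | p.pname
4 | Chip
4 | Frame
15 | Lens
15 | Valve
20 | Motor
NULL | Chip
NULL | Chip
NULL | Frame
NULL | Frame

(4, Chip); (4, Frame); (15, Lens); (15, Valve); (20, Motor); (NULL, Chip); (NULL, Chip); (NULL, Frame); (NULL, Frame)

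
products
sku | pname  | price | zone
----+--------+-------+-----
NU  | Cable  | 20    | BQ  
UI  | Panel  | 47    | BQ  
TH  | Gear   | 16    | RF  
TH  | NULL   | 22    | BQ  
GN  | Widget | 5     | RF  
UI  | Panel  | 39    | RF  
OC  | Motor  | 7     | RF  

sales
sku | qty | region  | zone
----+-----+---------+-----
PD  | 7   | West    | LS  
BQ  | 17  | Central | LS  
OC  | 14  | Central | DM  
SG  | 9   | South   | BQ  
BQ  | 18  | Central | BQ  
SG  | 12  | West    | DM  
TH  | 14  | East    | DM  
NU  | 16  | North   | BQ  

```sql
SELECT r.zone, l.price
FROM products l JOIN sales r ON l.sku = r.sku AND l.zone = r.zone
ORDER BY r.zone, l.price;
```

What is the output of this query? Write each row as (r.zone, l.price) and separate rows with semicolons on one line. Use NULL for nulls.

(BQ, 20)

INNER JOIN keeps only pairs where the ON condition holds.
Matching on l.sku = r.sku AND l.zone = r.zone.
Matched pairs: 1.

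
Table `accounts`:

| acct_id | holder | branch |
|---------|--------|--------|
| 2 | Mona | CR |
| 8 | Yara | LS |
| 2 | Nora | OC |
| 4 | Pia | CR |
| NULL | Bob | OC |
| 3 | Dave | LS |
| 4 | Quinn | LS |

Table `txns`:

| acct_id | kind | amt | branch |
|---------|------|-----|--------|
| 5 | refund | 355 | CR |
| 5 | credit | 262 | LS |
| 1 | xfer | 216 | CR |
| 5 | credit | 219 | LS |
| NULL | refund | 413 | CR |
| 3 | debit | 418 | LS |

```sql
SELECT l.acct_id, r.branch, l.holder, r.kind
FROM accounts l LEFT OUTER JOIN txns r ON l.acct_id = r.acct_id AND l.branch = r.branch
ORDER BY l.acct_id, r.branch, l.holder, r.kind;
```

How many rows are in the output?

7

LEFT JOIN keeps every row from `accounts`; unmatched rows get NULL for `txns`'s columns.
Matching on l.acct_id = r.acct_id AND l.branch = r.branch. A NULL in a compared column never satisfies the condition.
Matched pairs: 1; unmatched l rows kept: 6.
Total: 1 matched + 6 padded = 7 rows.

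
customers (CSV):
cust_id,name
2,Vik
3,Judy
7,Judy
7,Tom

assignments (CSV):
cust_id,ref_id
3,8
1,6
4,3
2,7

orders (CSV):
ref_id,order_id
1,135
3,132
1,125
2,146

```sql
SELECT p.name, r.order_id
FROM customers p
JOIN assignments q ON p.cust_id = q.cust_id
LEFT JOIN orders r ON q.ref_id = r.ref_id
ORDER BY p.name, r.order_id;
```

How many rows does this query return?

2

Step 1 — p INNER JOIN q on cust_id → 2 row(s).
Then LEFT JOIN `orders r` on ref_id: each of those 2 rows is kept; rows whose q.ref_id has no match in r get NULL for r's columns.
Result: 2 row(s).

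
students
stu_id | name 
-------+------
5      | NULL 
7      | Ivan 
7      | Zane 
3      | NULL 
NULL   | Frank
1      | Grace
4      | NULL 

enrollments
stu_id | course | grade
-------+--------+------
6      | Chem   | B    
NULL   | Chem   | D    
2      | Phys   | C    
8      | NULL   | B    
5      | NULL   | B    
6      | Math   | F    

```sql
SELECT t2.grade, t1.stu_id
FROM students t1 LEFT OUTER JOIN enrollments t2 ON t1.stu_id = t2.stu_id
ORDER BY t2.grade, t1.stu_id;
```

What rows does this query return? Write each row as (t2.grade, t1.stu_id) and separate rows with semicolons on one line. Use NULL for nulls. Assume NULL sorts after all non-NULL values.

LEFT JOIN keeps every row from `students`; unmatched rows get NULL for `enrollments`'s columns.
Matching on t1.stu_id = t2.stu_id. A NULL in a compared column never satisfies the condition.
Matched pairs: 1; unmatched t1 rows kept: 6.

(B, 5); (NULL, 1); (NULL, 3); (NULL, 4); (NULL, 7); (NULL, 7); (NULL, NULL)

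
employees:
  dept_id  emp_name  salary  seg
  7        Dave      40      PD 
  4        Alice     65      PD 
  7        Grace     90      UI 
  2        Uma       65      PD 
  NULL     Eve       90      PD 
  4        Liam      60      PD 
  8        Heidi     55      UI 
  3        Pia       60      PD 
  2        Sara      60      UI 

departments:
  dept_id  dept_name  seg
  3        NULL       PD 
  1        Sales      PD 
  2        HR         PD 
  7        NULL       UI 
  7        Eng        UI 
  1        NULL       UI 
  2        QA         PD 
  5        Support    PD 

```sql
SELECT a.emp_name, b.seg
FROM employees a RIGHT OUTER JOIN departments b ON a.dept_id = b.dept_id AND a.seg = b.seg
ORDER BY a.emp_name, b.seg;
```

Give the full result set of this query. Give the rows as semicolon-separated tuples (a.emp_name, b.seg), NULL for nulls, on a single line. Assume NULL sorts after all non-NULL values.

RIGHT JOIN keeps every row from `departments`; unmatched rows get NULL for `employees`'s columns.
Matching on a.dept_id = b.dept_id AND a.seg = b.seg. A NULL in a compared column never satisfies the condition.
Matched pairs: 5; unmatched b rows kept: 3.

(Grace, UI); (Grace, UI); (Pia, PD); (Uma, PD); (Uma, PD); (NULL, PD); (NULL, PD); (NULL, UI)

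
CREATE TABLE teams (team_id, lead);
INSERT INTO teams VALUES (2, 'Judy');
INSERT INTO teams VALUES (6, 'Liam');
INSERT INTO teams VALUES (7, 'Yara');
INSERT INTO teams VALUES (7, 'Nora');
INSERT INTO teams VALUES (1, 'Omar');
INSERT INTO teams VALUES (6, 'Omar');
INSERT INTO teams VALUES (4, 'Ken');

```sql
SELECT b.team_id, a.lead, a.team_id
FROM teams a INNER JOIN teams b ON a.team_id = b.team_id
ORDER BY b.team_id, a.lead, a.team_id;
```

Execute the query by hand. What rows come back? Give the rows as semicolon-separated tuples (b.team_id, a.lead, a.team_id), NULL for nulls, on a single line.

INNER JOIN keeps only pairs where the ON condition holds.
Matching on a.team_id = b.team_id.
- a[0] team_id=2 → 1 match(es) in b → 1 row(s).
- a[1] team_id=6 → 2 match(es) in b → 2 row(s).
- a[2] team_id=7 → 2 match(es) in b → 2 row(s).
- a[3] team_id=7 → 2 match(es) in b → 2 row(s).
- a[4] team_id=1 → 1 match(es) in b → 1 row(s).
- a[5] team_id=6 → 2 match(es) in b → 2 row(s).
- a[6] team_id=4 → 1 match(es) in b → 1 row(s).

(1, Omar, 1); (2, Judy, 2); (4, Ken, 4); (6, Liam, 6); (6, Liam, 6); (6, Omar, 6); (6, Omar, 6); (7, Nora, 7); (7, Nora, 7); (7, Yara, 7); (7, Yara, 7)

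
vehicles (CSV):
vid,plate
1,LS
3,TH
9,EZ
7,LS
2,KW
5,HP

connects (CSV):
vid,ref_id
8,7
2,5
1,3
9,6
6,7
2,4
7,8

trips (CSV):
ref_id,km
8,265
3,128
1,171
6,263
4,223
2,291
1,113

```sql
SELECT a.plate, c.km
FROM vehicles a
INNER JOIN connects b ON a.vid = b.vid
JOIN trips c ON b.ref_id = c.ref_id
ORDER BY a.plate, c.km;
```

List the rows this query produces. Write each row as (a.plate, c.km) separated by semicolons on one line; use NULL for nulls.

(EZ, 263); (KW, 223); (LS, 128); (LS, 265)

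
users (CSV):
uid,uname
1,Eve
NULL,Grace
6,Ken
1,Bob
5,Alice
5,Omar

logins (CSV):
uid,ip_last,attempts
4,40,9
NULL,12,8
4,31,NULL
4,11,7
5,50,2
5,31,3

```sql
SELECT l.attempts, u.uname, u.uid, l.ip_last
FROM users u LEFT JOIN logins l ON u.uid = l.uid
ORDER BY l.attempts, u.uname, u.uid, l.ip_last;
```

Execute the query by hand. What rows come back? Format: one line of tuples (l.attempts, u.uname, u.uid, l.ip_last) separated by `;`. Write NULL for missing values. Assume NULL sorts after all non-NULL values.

LEFT JOIN keeps every row from `users`; unmatched rows get NULL for `logins`'s columns.
Matching on u.uid = l.uid. A NULL in a compared column never satisfies the condition.
Matched pairs: 4; unmatched u rows kept: 4.

(2, Alice, 5, 50); (2, Omar, 5, 50); (3, Alice, 5, 31); (3, Omar, 5, 31); (NULL, Bob, 1, NULL); (NULL, Eve, 1, NULL); (NULL, Grace, NULL, NULL); (NULL, Ken, 6, NULL)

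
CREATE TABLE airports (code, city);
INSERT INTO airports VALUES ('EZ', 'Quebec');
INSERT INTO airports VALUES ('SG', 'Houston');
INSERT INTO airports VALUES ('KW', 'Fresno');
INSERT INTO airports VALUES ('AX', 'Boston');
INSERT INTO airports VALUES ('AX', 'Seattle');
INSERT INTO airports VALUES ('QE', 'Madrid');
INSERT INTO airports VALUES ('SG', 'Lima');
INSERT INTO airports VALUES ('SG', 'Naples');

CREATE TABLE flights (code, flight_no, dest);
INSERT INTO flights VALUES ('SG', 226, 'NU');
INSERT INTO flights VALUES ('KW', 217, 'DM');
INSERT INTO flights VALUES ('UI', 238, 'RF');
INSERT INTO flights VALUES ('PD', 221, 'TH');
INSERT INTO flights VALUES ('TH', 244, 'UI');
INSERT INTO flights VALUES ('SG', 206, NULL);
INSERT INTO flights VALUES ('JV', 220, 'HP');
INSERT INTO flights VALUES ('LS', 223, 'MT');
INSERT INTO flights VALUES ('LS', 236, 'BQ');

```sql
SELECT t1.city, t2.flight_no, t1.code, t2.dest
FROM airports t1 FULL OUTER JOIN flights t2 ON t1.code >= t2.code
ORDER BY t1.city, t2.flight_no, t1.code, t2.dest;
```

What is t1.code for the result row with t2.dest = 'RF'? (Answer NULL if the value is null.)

NULL

FULL OUTER JOIN keeps every row from both sides; unmatched rows get NULL for the other side's columns.
Matching on t1.code >= t2.code.
- t1 row (code=EZ): no match → kept, t2 columns NULL.
- t1 row (code=SG): matches 7 t2 row(s) → 7 output row(s).
- t1 row (code=KW): matches 2 t2 row(s) → 2 output row(s).
- t1 row (code=AX): no match → kept, t2 columns NULL.
- t1 row (code=AX): no match → kept, t2 columns NULL.
- t1 row (code=QE): matches 5 t2 row(s) → 5 output row(s).
- t1 row (code=SG): matches 7 t2 row(s) → 7 output row(s).
- t1 row (code=SG): matches 7 t2 row(s) → 7 output row(s).
- 2 t2 row(s) had no t1 match → kept, t1 columns NULL.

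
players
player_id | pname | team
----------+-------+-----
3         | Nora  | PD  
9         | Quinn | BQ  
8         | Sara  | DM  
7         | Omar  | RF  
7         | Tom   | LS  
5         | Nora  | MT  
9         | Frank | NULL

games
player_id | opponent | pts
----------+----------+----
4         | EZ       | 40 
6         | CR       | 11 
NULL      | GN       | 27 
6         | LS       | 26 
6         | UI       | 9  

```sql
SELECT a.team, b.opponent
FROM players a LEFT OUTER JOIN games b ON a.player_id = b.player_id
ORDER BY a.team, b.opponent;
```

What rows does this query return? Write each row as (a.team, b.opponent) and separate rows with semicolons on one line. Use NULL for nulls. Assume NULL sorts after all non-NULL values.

LEFT JOIN keeps every row from `players`; unmatched rows get NULL for `games`'s columns.
Matching on a.player_id = b.player_id. A NULL in a compared column never satisfies the condition.
- player_id=3: no b row matches, row kept with b columns NULL.
- player_id=9: no b row matches, row kept with b columns NULL.
- player_id=8: no b row matches, row kept with b columns NULL.
- player_id=7: no b row matches, row kept with b columns NULL.
- player_id=7: no b row matches, row kept with b columns NULL.
- player_id=5: no b row matches, row kept with b columns NULL.
- player_id=9: no b row matches, row kept with b columns NULL.
After projecting and ordering:
a.team | b.opponent
BQ | NULL
DM | NULL
LS | NULL
MT | NULL
PD | NULL
RF | NULL
NULL | NULL

(BQ, NULL); (DM, NULL); (LS, NULL); (MT, NULL); (PD, NULL); (RF, NULL); (NULL, NULL)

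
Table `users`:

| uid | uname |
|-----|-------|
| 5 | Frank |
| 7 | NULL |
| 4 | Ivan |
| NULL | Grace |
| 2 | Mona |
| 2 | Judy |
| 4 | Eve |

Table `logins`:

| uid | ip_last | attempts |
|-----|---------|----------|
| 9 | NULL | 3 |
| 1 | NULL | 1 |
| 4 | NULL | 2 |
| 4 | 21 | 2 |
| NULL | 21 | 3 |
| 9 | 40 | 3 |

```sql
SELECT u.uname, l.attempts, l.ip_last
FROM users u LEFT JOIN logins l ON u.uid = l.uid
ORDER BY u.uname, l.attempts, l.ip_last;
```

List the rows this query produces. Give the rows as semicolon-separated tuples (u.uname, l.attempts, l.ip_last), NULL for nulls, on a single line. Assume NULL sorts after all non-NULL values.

LEFT JOIN keeps every row from `users`; unmatched rows get NULL for `logins`'s columns.
Matching on u.uid = l.uid. A NULL in a compared column never satisfies the condition.
Matched pairs: 4; unmatched u rows kept: 5.

(Eve, 2, 21); (Eve, 2, NULL); (Frank, NULL, NULL); (Grace, NULL, NULL); (Ivan, 2, 21); (Ivan, 2, NULL); (Judy, NULL, NULL); (Mona, NULL, NULL); (NULL, NULL, NULL)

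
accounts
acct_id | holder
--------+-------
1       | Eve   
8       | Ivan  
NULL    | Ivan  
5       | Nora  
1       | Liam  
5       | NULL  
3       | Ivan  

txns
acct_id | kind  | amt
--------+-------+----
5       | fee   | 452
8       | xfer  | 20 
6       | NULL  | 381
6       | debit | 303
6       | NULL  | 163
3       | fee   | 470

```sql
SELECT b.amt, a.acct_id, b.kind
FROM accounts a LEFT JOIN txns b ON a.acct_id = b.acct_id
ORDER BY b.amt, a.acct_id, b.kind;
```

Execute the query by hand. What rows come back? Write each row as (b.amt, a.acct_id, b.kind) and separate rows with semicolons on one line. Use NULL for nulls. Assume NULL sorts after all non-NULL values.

(20, 8, xfer); (452, 5, fee); (452, 5, fee); (470, 3, fee); (NULL, 1, NULL); (NULL, 1, NULL); (NULL, NULL, NULL)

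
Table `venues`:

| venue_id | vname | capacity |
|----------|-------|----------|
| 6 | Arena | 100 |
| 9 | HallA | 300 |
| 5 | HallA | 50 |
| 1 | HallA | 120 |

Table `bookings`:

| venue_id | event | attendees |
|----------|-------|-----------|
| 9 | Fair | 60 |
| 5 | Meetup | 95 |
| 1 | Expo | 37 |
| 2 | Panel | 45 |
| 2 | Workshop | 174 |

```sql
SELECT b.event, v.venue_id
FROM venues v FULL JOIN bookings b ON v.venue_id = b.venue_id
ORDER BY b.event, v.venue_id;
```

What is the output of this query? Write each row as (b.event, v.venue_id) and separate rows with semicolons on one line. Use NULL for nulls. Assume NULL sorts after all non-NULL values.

(Expo, 1); (Fair, 9); (Meetup, 5); (Panel, NULL); (Workshop, NULL); (NULL, 6)

FULL OUTER JOIN keeps every row from both sides; unmatched rows get NULL for the other side's columns.
Matching on v.venue_id = b.venue_id.
- venue_id=6: no b row matches, row kept with b columns NULL.
- venue_id=9: 1 matching b row(s), so 1 row(s) emitted.
- venue_id=5: 1 matching b row(s), so 1 row(s) emitted.
- venue_id=1: 1 matching b row(s), so 1 row(s) emitted.
- 2 b row(s) had no v match → kept, v columns NULL.
After projecting and ordering:
b.event | v.venue_id
Expo | 1
Fair | 9
Meetup | 5
Panel | NULL
Workshop | NULL
NULL | 6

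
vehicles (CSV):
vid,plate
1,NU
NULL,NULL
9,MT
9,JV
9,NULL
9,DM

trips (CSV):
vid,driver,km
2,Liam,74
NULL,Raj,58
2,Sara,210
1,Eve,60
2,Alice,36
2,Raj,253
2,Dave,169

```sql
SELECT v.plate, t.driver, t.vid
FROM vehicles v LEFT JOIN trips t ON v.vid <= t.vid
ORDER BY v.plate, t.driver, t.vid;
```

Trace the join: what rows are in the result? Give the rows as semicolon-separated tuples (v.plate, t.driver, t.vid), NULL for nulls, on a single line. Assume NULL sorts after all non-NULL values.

(DM, NULL, NULL); (JV, NULL, NULL); (MT, NULL, NULL); (NU, Alice, 2); (NU, Dave, 2); (NU, Eve, 1); (NU, Liam, 2); (NU, Raj, 2); (NU, Sara, 2); (NULL, NULL, NULL); (NULL, NULL, NULL)

LEFT JOIN keeps every row from `vehicles`; unmatched rows get NULL for `trips`'s columns.
Matching on v.vid <= t.vid. A NULL in a compared column never satisfies the condition.
- v (vid=1) pairs with 6 row(s) of t.
- v (vid=NULL) has no partner → padded with NULL.
- v (vid=9) has no partner → padded with NULL.
- v (vid=9) has no partner → padded with NULL.
- v (vid=9) has no partner → padded with NULL.
- v (vid=9) has no partner → padded with NULL.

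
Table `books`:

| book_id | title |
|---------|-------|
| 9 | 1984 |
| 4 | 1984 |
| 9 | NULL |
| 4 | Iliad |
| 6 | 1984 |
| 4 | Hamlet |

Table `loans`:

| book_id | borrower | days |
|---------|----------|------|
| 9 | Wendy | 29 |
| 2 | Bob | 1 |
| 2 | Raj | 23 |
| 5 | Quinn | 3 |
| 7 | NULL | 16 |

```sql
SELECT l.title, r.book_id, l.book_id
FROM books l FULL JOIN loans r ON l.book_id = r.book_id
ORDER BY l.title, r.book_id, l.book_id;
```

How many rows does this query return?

FULL OUTER JOIN keeps every row from both sides; unmatched rows get NULL for the other side's columns.
Matching on l.book_id = r.book_id.
- l (book_id=9) pairs with 1 row(s) of r.
- l (book_id=4) has no partner → padded with NULL.
- l (book_id=9) pairs with 1 row(s) of r.
- l (book_id=4) has no partner → padded with NULL.
- l (book_id=6) has no partner → padded with NULL.
- l (book_id=4) has no partner → padded with NULL.
- 4 row(s) from r found no l partner → padded with NULL.
Total: 2 matched + 8 padded = 10 rows.

10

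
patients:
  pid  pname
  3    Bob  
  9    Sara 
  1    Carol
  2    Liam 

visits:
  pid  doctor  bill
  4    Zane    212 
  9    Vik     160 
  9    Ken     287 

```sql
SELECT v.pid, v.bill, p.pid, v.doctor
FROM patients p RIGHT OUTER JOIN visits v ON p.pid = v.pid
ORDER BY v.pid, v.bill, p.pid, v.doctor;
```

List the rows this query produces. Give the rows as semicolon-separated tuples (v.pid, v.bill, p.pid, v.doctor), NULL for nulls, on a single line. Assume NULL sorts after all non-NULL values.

(4, 212, NULL, Zane); (9, 160, 9, Vik); (9, 287, 9, Ken)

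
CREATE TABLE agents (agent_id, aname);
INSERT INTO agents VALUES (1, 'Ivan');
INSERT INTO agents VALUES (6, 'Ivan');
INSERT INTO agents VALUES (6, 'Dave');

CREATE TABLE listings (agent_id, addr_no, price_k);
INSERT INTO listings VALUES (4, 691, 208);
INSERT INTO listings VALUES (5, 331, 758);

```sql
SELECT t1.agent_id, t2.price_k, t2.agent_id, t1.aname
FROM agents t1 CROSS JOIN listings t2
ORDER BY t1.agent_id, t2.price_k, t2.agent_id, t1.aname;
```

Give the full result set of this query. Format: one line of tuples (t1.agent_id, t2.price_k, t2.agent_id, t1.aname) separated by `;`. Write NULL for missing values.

(1, 208, 4, Ivan); (1, 758, 5, Ivan); (6, 208, 4, Dave); (6, 208, 4, Ivan); (6, 758, 5, Dave); (6, 758, 5, Ivan)

CROSS JOIN pairs every row of `agents` with every row of `listings`: 3 × 2 = 6 rows.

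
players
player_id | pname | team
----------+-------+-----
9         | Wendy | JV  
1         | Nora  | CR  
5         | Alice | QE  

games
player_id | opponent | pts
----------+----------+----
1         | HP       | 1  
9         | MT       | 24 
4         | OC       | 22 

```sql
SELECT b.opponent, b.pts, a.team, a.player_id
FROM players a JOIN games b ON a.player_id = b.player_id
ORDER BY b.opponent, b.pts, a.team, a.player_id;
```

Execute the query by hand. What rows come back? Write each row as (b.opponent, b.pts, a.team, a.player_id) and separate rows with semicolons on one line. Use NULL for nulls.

(HP, 1, CR, 1); (MT, 24, JV, 9)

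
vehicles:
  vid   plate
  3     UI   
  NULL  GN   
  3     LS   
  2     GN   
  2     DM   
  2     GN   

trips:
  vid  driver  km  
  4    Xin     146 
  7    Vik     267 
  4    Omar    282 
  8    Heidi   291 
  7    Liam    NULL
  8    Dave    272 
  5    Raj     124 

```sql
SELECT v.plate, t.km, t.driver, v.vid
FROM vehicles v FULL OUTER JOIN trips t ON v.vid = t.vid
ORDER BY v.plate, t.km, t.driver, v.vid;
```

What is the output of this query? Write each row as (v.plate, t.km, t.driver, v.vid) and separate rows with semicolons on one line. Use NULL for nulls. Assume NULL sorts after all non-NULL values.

(DM, NULL, NULL, 2); (GN, NULL, NULL, 2); (GN, NULL, NULL, 2); (GN, NULL, NULL, NULL); (LS, NULL, NULL, 3); (UI, NULL, NULL, 3); (NULL, 124, Raj, NULL); (NULL, 146, Xin, NULL); (NULL, 267, Vik, NULL); (NULL, 272, Dave, NULL); (NULL, 282, Omar, NULL); (NULL, 291, Heidi, NULL); (NULL, NULL, Liam, NULL)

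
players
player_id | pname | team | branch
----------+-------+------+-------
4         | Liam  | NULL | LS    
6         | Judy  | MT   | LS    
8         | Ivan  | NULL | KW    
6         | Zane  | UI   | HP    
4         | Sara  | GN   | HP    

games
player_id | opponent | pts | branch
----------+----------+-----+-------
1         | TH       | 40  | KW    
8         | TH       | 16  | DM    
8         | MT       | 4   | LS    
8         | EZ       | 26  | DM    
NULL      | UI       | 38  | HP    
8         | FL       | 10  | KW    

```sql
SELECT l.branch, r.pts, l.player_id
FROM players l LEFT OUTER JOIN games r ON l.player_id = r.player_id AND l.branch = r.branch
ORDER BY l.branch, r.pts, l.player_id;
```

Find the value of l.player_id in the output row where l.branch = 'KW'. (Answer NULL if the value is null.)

LEFT JOIN keeps every row from `players`; unmatched rows get NULL for `games`'s columns.
Matching on l.player_id = r.player_id AND l.branch = r.branch. A NULL in a compared column never satisfies the condition.
- l[0] player_id=4, branch=LS → no match; kept with NULLs on the r side.
- l[1] player_id=6, branch=LS → no match; kept with NULLs on the r side.
- l[2] player_id=8, branch=KW → 1 match(es) in r → 1 row(s).
- l[3] player_id=6, branch=HP → no match; kept with NULLs on the r side.
- l[4] player_id=4, branch=HP → no match; kept with NULLs on the r side.

8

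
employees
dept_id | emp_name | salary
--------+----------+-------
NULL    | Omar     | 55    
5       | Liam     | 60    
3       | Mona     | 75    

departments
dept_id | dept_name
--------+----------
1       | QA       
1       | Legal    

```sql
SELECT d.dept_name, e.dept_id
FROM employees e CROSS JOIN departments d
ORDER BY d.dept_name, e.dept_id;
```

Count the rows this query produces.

6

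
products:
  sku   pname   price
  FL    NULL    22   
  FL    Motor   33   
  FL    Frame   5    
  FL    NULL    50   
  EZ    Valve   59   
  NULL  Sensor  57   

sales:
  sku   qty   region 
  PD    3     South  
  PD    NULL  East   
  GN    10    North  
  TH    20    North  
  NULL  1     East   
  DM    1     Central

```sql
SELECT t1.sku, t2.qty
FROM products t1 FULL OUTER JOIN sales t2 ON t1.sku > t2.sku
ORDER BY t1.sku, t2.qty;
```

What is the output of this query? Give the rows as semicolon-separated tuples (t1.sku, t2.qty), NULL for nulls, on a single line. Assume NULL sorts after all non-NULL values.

(EZ, 1); (FL, 1); (FL, 1); (FL, 1); (FL, 1); (NULL, 1); (NULL, 3); (NULL, 10); (NULL, 20); (NULL, NULL); (NULL, NULL)

FULL OUTER JOIN keeps every row from both sides; unmatched rows get NULL for the other side's columns.
Matching on t1.sku > t2.sku. A NULL in a compared column never satisfies the condition.
Matched pairs: 5; unmatched t1 rows kept: 1; unmatched t2 rows kept: 5.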